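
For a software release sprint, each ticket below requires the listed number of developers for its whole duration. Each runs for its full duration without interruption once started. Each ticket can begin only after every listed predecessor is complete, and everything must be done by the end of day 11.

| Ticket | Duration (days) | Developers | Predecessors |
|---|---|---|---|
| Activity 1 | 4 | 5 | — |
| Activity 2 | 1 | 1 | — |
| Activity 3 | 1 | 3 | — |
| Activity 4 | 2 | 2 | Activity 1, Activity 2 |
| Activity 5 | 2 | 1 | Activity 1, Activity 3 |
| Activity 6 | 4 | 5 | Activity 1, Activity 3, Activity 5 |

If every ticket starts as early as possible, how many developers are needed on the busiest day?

9

Early-start schedule: Activity 1@1, Activity 2@1, Activity 3@1, Activity 4@5, Activity 5@5, Activity 6@7.
Load per day: day 1: 9, day 2: 5, day 3: 5, day 4: 5, day 5: 3, day 6: 3, day 7: 5, day 8: 5, day 9: 5, day 10: 5, day 11: 0.
Peak is 9.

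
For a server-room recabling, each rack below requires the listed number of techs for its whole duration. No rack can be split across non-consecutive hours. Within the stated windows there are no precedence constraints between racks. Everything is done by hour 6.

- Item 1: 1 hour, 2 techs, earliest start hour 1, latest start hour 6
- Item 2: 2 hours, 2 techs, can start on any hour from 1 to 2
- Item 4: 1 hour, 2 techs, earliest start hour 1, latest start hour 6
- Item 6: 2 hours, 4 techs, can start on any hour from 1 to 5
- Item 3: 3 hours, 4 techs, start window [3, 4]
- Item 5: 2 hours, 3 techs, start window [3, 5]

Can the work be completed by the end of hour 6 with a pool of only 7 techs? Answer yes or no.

Schedule Item 1@1, Item 2@1, Item 4@1, Item 6@2, Item 3@4, Item 5@3: h1:6  h2:6  h3:7  h4:7  h5:4  h6:4 — peak 7 ≤ 7.

yes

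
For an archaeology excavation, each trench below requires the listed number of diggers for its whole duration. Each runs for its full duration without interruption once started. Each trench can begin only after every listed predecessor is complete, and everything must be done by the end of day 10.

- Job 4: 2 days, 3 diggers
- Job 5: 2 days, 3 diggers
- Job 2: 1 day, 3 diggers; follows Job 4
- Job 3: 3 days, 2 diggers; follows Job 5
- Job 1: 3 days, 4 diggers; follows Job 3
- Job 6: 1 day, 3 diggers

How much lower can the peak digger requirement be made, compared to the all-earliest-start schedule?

Early-start peak: d1:9  d2:6  d3:5  d4:2  d5:2  d6:4  d7:4  d8:4  d9:0  d10:0 ⇒ 9.
Leveled (Job 4@1, Job 5@3, Job 2@5, Job 3@5, Job 1@8, Job 6@6): d1:3  d2:3  d3:3  d4:3  d5:5  d6:5  d7:2  d8:4  d9:4  d10:4 ⇒ 5.
Reduction 9 − 5 = 4.

4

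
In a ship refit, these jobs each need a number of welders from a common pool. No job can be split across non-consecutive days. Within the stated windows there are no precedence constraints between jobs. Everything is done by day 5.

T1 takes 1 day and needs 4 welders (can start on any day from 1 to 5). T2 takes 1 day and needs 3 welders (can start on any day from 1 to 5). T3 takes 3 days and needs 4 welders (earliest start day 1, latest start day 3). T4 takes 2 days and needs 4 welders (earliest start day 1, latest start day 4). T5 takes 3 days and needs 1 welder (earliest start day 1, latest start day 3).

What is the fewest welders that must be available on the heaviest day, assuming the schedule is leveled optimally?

Early-start (T1@1, T2@1, T3@1, T4@1, T5@1) gives peak 16: d1:16  d2:9  d3:5  d4:0  d5:0.
Shift T3→2, T4→4.
Schedule T1@1, T2@1, T3@2, T4@4, T5@1: d1:8  d2:5  d3:5  d4:8  d5:4 — peak 8.

8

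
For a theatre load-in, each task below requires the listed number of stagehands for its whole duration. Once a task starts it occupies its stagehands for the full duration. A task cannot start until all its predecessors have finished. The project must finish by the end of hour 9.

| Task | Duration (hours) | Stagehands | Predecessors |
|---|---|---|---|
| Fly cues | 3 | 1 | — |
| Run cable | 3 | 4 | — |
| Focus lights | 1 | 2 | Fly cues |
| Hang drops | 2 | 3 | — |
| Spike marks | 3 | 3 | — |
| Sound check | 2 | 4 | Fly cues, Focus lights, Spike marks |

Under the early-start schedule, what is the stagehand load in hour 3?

8

At early start, hour 3 has: Fly cues, Run cable, Spike marks.
Demand: 1 + 4 + 3 = 8.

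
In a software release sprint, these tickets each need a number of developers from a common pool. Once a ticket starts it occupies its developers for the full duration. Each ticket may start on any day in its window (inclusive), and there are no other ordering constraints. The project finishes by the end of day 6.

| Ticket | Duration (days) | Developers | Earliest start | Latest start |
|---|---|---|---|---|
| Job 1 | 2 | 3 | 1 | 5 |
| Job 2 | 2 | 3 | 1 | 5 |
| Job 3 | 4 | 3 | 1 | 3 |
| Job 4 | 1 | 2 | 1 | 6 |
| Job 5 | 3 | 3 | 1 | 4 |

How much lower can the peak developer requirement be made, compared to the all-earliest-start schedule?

Early-start peak: d1:14  d2:12  d3:6  d4:3  d5:0  d6:0 ⇒ 14.
Leveled (Job 1@1, Job 2@1, Job 3@3, Job 4@3, Job 5@4): d1:6  d2:6  d3:5  d4:6  d5:6  d6:6 ⇒ 6.
Reduction 14 − 6 = 8.

8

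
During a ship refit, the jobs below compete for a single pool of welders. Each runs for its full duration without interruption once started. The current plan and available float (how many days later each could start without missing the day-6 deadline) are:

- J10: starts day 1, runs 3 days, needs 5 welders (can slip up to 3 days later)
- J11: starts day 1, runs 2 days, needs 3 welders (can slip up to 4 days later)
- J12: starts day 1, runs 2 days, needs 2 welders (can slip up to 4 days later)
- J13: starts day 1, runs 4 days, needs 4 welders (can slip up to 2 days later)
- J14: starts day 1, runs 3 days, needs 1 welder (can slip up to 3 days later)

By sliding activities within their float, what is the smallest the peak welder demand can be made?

Early-start (J10@1, J11@1, J12@1, J13@1, J14@1) gives peak 15: d1:15  d2:15  d3:10  d4:4  d5:0  d6:0.
Shift J12→4, J13→3, J14→4.
Schedule J10@1, J11@1, J12@4, J13@3, J14@4: d1:8  d2:8  d3:9  d4:7  d5:7  d6:5 — peak 9.

9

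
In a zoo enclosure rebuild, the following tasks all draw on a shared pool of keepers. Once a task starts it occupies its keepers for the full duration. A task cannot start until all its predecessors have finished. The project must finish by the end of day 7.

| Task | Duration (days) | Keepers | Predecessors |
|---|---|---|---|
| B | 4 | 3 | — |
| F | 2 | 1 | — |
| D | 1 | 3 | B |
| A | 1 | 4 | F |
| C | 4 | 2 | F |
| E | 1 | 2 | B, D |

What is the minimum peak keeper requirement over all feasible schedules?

Early-start (B@1, F@1, D@5, A@3, C@3, E@6) gives peak 9: d1:4  d2:4  d3:9  d4:5  d5:5  d6:4  d7:0.
Shift A→7.
Schedule B@1, F@1, D@5, A@7, C@3, E@6: d1:4  d2:4  d3:5  d4:5  d5:5  d6:4  d7:4 — peak 5.
Total keeper-days = 31 over 7 days ⇒ peak ≥ ⌈31/7⌉ = 5, so 5 is optimal.

5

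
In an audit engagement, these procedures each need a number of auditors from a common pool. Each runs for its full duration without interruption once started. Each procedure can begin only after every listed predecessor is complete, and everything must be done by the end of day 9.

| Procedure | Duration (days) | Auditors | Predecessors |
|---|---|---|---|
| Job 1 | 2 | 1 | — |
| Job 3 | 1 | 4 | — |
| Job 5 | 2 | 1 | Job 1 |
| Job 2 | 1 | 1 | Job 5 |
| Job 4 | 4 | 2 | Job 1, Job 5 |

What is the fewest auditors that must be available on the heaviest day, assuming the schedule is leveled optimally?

4

Early-start (Job 1@1, Job 3@1, Job 5@3, Job 2@5, Job 4@5) gives peak 5: d1:5  d2:1  d3:1  d4:1  d5:3  d6:2  d7:2  d8:2  d9:0.
Shift Job 3→3, Job 5→4, Job 2→6, Job 4→6.
Schedule Job 1@1, Job 3@3, Job 5@4, Job 2@6, Job 4@6: d1:1  d2:1  d3:4  d4:1  d5:1  d6:3  d7:2  d8:2  d9:2 — peak 4.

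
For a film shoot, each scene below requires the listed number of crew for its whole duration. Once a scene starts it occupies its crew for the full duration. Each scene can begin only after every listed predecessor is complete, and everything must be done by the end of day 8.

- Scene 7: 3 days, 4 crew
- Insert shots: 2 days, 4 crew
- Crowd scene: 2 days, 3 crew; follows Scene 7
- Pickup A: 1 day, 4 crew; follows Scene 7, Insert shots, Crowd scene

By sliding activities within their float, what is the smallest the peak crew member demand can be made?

Early-start (Scene 7@1, Insert shots@1, Crowd scene@4, Pickup A@6) gives peak 8: d1:8  d2:8  d3:4  d4:3  d5:3  d6:4  d7:0  d8:0.
Shift Insert shots→4, Crowd scene→6, Pickup A→8.
Schedule Scene 7@1, Insert shots@4, Crowd scene@6, Pickup A@8: d1:4  d2:4  d3:4  d4:4  d5:4  d6:3  d7:3  d8:4 — peak 4.
Total crew member-days = 30 over 8 days ⇒ peak ≥ ⌈30/8⌉ = 4, so 4 is optimal.

4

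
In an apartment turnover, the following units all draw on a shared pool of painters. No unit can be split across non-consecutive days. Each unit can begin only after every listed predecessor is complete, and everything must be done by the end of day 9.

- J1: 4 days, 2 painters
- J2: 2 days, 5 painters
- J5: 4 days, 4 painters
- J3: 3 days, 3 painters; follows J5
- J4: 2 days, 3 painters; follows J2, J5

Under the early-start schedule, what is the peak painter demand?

11

Early-start schedule: J1@1, J2@1, J5@1, J3@5, J4@5.
Load per day: day 1: 11, day 2: 11, day 3: 6, day 4: 6, day 5: 6, day 6: 6, day 7: 3, day 8: 0, day 9: 0.
Peak is 11.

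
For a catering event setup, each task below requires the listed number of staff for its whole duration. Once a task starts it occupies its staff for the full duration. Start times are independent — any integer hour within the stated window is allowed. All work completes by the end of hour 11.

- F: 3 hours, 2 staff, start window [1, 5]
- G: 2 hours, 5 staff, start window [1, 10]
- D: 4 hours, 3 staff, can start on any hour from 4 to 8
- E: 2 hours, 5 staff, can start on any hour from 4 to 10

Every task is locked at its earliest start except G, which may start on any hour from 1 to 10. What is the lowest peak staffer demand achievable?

8

G@1: h1:7  h2:7  h3:2  h4:8  h5:8  h6:3  h7:3  h8:0  h9:0  h10:0  h11:0 → peak 8
G@2: h1:2  h2:7  h3:7  h4:8  h5:8  h6:3  h7:3  h8:0  h9:0  h10:0  h11:0 → peak 8
G@3: h1:2  h2:2  h3:7  h4:13  h5:8  h6:3  h7:3  h8:0  h9:0  h10:0  h11:0 → peak 13
G@4: h1:2  h2:2  h3:2  h4:13  h5:13  h6:3  h7:3  h8:0  h9:0  h10:0  h11:0 → peak 13
G@5: h1:2  h2:2  h3:2  h4:8  h5:13  h6:8  h7:3  h8:0  h9:0  h10:0  h11:0 → peak 13
G@6: h1:2  h2:2  h3:2  h4:8  h5:8  h6:8  h7:8  h8:0  h9:0  h10:0  h11:0 → peak 8
G@7: h1:2  h2:2  h3:2  h4:8  h5:8  h6:3  h7:8  h8:5  h9:0  h10:0  h11:0 → peak 8
G@8: h1:2  h2:2  h3:2  h4:8  h5:8  h6:3  h7:3  h8:5  h9:5  h10:0  h11:0 → peak 8
G@9: h1:2  h2:2  h3:2  h4:8  h5:8  h6:3  h7:3  h8:0  h9:5  h10:5  h11:0 → peak 8
G@10: h1:2  h2:2  h3:2  h4:8  h5:8  h6:3  h7:3  h8:0  h9:0  h10:5  h11:5 → peak 8
Best is G@1, peak 8.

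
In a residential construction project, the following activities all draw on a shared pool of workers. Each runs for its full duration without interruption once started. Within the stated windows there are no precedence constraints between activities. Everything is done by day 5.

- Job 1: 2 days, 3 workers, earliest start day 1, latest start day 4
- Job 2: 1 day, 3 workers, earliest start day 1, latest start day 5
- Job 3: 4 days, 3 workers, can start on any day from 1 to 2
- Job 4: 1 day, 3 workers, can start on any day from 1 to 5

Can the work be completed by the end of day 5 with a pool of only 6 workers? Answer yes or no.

yes

Schedule Job 1@1, Job 2@1, Job 3@2, Job 4@3: d1:6  d2:6  d3:6  d4:3  d5:3 — peak 6 ≤ 6.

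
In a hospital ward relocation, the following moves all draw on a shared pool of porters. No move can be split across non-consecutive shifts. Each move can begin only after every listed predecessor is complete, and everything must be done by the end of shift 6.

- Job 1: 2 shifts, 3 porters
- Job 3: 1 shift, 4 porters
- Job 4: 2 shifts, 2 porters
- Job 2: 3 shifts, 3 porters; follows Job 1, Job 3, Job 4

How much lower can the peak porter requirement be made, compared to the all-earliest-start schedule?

4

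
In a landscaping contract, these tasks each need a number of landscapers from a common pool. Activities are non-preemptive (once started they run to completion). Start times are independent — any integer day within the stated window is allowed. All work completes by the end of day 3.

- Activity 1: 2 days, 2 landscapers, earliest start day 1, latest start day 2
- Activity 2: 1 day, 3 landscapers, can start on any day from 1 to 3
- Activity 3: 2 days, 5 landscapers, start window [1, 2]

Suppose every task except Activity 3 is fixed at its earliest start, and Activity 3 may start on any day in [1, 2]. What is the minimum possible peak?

7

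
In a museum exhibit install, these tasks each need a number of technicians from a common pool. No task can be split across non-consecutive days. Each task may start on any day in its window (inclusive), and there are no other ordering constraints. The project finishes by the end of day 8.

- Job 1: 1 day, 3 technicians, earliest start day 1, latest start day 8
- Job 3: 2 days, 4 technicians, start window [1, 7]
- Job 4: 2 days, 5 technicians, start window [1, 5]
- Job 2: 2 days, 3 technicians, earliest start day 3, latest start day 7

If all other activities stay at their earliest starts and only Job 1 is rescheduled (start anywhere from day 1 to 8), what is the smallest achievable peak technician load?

Job 1@1: d1:12  d2:9  d3:3  d4:3  d5:0  d6:0  d7:0  d8:0 → peak 12
Job 1@2: d1:9  d2:12  d3:3  d4:3  d5:0  d6:0  d7:0  d8:0 → peak 12
Job 1@3: d1:9  d2:9  d3:6  d4:3  d5:0  d6:0  d7:0  d8:0 → peak 9
Job 1@4: d1:9  d2:9  d3:3  d4:6  d5:0  d6:0  d7:0  d8:0 → peak 9
Job 1@5: d1:9  d2:9  d3:3  d4:3  d5:3  d6:0  d7:0  d8:0 → peak 9
Job 1@6: d1:9  d2:9  d3:3  d4:3  d5:0  d6:3  d7:0  d8:0 → peak 9
Job 1@7: d1:9  d2:9  d3:3  d4:3  d5:0  d6:0  d7:3  d8:0 → peak 9
Job 1@8: d1:9  d2:9  d3:3  d4:3  d5:0  d6:0  d7:0  d8:3 → peak 9
Best is Job 1@3, peak 9.

9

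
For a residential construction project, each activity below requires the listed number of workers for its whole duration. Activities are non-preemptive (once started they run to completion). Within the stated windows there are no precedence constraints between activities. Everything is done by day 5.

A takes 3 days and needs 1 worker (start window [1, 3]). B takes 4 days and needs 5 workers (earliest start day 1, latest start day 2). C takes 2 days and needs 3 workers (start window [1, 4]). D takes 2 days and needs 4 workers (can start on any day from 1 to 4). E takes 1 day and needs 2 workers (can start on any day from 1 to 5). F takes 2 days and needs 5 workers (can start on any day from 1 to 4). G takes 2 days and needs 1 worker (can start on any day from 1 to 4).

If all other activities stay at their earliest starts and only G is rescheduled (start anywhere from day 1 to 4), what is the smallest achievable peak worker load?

G@1: d1:21  d2:19  d3:6  d4:5  d5:0 → peak 21
G@2: d1:20  d2:19  d3:7  d4:5  d5:0 → peak 20
G@3: d1:20  d2:18  d3:7  d4:6  d5:0 → peak 20
G@4: d1:20  d2:18  d3:6  d4:6  d5:1 → peak 20
Best is G@2, peak 20.

20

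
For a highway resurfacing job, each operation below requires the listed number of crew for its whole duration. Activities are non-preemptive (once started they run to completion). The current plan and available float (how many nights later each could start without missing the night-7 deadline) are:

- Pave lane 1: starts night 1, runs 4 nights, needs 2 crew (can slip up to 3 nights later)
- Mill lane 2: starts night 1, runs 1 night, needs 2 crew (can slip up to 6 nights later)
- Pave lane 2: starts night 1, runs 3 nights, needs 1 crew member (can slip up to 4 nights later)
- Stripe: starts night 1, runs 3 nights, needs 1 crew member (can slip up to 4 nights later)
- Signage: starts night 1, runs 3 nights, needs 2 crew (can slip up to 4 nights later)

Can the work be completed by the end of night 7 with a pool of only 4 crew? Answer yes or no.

yes

Schedule Pave lane 1@1, Mill lane 2@1, Pave lane 2@2, Stripe@2, Signage@5: n1:4  n2:4  n3:4  n4:4  n5:2  n6:2  n7:2 — peak 4 ≤ 4.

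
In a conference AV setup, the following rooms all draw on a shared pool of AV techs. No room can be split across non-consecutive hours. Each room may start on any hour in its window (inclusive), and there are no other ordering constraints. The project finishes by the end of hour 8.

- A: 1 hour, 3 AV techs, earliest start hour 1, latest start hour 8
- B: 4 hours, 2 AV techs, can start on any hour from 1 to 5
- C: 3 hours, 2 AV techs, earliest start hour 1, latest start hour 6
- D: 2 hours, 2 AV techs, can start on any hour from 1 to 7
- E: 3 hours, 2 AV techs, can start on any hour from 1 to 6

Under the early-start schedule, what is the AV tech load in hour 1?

At early start, hour 1 has: A, B, C, D, E.
Demand: 3 + 2 + 2 + 2 + 2 = 11.

11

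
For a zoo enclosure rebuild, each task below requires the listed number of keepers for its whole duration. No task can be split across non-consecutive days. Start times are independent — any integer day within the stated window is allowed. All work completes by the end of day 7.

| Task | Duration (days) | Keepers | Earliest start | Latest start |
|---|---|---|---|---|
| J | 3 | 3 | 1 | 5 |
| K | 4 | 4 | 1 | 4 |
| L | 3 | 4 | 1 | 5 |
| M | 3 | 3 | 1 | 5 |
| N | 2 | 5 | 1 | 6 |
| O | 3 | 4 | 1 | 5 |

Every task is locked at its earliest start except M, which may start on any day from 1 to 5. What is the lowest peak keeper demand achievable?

20

M@1: d1:23  d2:23  d3:18  d4:4  d5:0  d6:0  d7:0 → peak 23
M@2: d1:20  d2:23  d3:18  d4:7  d5:0  d6:0  d7:0 → peak 23
M@3: d1:20  d2:20  d3:18  d4:7  d5:3  d6:0  d7:0 → peak 20
M@4: d1:20  d2:20  d3:15  d4:7  d5:3  d6:3  d7:0 → peak 20
M@5: d1:20  d2:20  d3:15  d4:4  d5:3  d6:3  d7:3 → peak 20
Best is M@3, peak 20.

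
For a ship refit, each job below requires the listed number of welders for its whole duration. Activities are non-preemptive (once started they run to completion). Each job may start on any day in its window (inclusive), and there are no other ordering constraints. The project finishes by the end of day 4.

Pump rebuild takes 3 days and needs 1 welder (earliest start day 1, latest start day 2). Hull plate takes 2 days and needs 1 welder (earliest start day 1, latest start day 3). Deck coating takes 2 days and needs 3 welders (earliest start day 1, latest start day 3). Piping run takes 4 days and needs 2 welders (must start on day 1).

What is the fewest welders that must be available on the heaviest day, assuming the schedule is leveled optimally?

6

Early-start (Pump rebuild@1, Hull plate@1, Deck coating@1, Piping run@1) gives peak 7: d1:7  d2:7  d3:3  d4:2.
Shift Deck coating→3.
Schedule Pump rebuild@1, Hull plate@1, Deck coating@3, Piping run@1: d1:4  d2:4  d3:6  d4:5 — peak 6.
No arrangement of the 18 feasible schedules does better.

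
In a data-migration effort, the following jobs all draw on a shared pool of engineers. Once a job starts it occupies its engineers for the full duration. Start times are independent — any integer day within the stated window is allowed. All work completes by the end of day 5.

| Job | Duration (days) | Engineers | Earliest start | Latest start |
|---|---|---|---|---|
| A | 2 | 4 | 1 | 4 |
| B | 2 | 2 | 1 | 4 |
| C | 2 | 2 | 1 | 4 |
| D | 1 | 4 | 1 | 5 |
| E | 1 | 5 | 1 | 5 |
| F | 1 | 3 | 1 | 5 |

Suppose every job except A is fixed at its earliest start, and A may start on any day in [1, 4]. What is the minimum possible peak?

16

A@1: d1:20  d2:8  d3:0  d4:0  d5:0 → peak 20
A@2: d1:16  d2:8  d3:4  d4:0  d5:0 → peak 16
A@3: d1:16  d2:4  d3:4  d4:4  d5:0 → peak 16
A@4: d1:16  d2:4  d3:0  d4:4  d5:4 → peak 16
Best is A@2, peak 16.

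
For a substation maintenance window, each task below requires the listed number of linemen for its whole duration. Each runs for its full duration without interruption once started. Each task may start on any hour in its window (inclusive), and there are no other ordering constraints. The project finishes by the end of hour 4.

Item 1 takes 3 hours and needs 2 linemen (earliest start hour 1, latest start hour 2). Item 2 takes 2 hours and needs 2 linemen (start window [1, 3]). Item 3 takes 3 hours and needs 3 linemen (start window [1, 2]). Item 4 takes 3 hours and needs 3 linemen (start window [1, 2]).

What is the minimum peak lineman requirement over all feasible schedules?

10

Schedule Item 1@1, Item 2@1, Item 3@1, Item 4@1: h1:10  h2:10  h3:8  h4:0 — peak 10.
No arrangement of the 24 feasible schedules does better.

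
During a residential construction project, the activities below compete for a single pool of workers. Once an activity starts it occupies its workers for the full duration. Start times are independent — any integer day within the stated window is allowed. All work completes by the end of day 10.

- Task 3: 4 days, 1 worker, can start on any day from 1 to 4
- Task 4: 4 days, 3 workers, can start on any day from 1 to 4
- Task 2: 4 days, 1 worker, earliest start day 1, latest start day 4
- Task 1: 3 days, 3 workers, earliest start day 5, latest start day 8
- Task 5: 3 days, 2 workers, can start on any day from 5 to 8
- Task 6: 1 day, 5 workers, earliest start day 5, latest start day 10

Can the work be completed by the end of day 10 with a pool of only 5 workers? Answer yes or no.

Schedule Task 3@1, Task 4@1, Task 2@1, Task 1@5, Task 5@5, Task 6@8: d1:5  d2:5  d3:5  d4:5  d5:5  d6:5  d7:5  d8:5  d9:0  d10:0 — peak 5 ≤ 5.

yes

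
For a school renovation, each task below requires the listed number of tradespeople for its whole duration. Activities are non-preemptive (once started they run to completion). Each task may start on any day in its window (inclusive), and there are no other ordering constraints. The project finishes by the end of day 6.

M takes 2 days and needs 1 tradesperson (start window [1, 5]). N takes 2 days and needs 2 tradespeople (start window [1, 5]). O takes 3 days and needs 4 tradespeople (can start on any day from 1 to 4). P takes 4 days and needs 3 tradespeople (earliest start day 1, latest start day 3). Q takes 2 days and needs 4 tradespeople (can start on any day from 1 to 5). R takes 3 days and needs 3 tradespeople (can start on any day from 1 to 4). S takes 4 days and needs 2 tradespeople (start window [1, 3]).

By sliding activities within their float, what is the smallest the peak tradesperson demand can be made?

Early-start (M@1, N@1, O@1, P@1, Q@1, R@1, S@1) gives peak 19: d1:19  d2:19  d3:12  d4:5  d5:0  d6:0.
Shift Q→5, R→4, S→3.
Schedule M@1, N@1, O@1, P@1, Q@5, R@4, S@3: d1:10  d2:10  d3:9  d4:8  d5:9  d6:9 — peak 10.
Total tradesperson-days = 55 over 6 days ⇒ peak ≥ ⌈55/6⌉ = 10, so 10 is optimal.

10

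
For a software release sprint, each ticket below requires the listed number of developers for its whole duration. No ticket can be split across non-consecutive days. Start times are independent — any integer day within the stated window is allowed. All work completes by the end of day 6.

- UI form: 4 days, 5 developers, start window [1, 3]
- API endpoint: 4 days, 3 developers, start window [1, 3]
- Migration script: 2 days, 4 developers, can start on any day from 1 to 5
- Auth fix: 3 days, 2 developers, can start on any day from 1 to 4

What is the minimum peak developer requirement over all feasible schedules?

10

Early-start (UI form@1, API endpoint@1, Migration script@1, Auth fix@1) gives peak 14: d1:14  d2:14  d3:10  d4:8  d5:0  d6:0.
Shift Migration script→5.
Schedule UI form@1, API endpoint@1, Migration script@5, Auth fix@1: d1:10  d2:10  d3:10  d4:8  d5:4  d6:4 — peak 10.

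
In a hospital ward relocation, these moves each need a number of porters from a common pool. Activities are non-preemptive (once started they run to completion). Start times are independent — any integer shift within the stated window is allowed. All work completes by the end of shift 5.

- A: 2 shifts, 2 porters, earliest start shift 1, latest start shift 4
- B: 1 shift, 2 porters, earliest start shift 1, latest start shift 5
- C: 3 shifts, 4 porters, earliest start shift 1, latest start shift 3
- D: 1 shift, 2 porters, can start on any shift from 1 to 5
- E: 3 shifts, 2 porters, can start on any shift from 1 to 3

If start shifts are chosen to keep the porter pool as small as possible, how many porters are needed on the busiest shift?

6

Early-start (A@1, B@1, C@1, D@1, E@1) gives peak 12: s1:12  s2:8  s3:6  s4:0  s5:0.
Shift C→2, E→3.
Schedule A@1, B@1, C@2, D@1, E@3: s1:6  s2:6  s3:6  s4:6  s5:2 — peak 6.
Total porter-shifts = 26 over 5 shifts ⇒ peak ≥ ⌈26/5⌉ = 6, so 6 is optimal.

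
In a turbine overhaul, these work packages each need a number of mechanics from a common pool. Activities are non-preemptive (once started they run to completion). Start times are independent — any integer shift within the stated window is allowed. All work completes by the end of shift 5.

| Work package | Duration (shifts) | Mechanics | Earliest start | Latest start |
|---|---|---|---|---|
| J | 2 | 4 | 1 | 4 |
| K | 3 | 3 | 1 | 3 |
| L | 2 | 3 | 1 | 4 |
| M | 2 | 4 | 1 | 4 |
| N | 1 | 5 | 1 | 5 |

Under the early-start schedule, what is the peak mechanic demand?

19

Early-start schedule: J@1, K@1, L@1, M@1, N@1.
Load per shift: shift 1: 19, shift 2: 14, shift 3: 3, shift 4: 0, shift 5: 0.
Peak is 19.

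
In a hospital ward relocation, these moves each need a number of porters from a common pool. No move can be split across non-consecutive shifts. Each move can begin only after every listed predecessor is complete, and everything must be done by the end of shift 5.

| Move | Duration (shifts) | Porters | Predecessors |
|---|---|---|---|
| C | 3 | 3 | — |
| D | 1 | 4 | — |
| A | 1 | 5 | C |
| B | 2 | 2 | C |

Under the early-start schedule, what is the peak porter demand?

7

Early-start schedule: C@1, D@1, A@4, B@4.
Load per shift: shift 1: 7, shift 2: 3, shift 3: 3, shift 4: 7, shift 5: 2.
Peak is 7.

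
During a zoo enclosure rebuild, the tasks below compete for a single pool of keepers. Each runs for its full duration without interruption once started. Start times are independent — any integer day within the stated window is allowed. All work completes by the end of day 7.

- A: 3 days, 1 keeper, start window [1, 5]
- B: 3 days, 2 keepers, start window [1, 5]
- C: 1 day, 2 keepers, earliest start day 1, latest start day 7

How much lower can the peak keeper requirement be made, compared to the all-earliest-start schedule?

3

Early-start peak: d1:5  d2:3  d3:3  d4:0  d5:0  d6:0  d7:0 ⇒ 5.
Leveled (A@1, B@4, C@7): d1:1  d2:1  d3:1  d4:2  d5:2  d6:2  d7:2 ⇒ 2.
Reduction 5 − 2 = 3.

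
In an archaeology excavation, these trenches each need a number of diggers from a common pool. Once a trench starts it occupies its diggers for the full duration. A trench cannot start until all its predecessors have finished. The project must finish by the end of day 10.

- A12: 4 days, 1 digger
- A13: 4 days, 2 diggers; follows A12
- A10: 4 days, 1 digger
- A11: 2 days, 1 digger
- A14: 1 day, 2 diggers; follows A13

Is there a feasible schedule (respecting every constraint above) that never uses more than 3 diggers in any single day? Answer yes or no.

yes

Schedule A12@1, A13@5, A10@1, A11@1, A14@9: d1:3  d2:3  d3:2  d4:2  d5:2  d6:2  d7:2  d8:2  d9:2  d10:0 — peak 3 ≤ 3.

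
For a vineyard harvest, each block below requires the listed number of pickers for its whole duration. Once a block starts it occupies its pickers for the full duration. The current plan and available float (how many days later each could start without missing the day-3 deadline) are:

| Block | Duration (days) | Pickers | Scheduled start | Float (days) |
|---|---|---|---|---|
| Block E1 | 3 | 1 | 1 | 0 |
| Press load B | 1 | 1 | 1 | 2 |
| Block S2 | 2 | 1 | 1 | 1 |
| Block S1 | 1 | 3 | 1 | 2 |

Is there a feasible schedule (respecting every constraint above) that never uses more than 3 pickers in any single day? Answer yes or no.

no

The minimum achievable peak is 4; 3 < 4, so no feasible schedule stays within the cap.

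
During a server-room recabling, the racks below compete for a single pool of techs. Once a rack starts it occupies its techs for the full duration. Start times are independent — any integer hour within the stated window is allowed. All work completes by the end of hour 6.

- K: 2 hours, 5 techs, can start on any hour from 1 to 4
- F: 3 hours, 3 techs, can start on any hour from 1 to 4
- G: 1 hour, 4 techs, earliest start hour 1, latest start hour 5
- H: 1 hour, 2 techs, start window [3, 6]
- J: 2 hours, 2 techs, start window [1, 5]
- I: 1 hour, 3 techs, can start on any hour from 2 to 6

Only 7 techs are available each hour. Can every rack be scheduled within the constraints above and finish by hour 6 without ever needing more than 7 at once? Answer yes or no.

Schedule K@1, F@4, G@3, H@3, J@4, I@6: h1:5  h2:5  h3:6  h4:5  h5:5  h6:6 — peak 6 ≤ 7.

yes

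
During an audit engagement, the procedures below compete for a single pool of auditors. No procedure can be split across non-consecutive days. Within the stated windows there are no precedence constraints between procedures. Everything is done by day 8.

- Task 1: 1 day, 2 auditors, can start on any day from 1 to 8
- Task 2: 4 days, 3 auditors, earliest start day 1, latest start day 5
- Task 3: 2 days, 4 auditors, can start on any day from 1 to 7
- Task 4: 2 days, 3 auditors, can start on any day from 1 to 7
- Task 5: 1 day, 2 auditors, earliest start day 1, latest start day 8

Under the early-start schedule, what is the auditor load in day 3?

3

At early start, day 3 has: Task 2.
Demand: 3 = 3.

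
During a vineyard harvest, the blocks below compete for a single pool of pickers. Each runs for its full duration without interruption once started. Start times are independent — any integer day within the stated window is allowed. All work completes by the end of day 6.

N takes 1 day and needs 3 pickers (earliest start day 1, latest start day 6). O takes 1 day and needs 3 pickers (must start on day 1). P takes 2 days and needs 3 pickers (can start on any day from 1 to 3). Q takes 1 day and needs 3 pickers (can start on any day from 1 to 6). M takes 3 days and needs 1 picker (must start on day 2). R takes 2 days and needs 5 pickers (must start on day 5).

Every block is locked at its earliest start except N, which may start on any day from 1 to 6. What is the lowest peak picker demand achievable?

9

N@1: d1:12  d2:4  d3:1  d4:1  d5:5  d6:5 → peak 12
N@2: d1:9  d2:7  d3:1  d4:1  d5:5  d6:5 → peak 9
N@3: d1:9  d2:4  d3:4  d4:1  d5:5  d6:5 → peak 9
N@4: d1:9  d2:4  d3:1  d4:4  d5:5  d6:5 → peak 9
N@5: d1:9  d2:4  d3:1  d4:1  d5:8  d6:5 → peak 9
N@6: d1:9  d2:4  d3:1  d4:1  d5:5  d6:8 → peak 9
Best is N@2, peak 9.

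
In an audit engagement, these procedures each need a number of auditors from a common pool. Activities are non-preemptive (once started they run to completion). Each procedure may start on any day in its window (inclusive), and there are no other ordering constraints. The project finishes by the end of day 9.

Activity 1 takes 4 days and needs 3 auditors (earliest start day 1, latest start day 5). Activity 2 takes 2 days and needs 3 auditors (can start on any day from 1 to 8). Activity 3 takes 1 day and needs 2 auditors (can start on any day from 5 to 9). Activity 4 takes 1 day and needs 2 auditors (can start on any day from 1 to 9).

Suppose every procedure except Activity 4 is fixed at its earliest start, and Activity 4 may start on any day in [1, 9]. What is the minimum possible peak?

6

Activity 4@1: d1:8  d2:6  d3:3  d4:3  d5:2  d6:0  d7:0  d8:0  d9:0 → peak 8
Activity 4@2: d1:6  d2:8  d3:3  d4:3  d5:2  d6:0  d7:0  d8:0  d9:0 → peak 8
Activity 4@3: d1:6  d2:6  d3:5  d4:3  d5:2  d6:0  d7:0  d8:0  d9:0 → peak 6
Activity 4@4: d1:6  d2:6  d3:3  d4:5  d5:2  d6:0  d7:0  d8:0  d9:0 → peak 6
Activity 4@5: d1:6  d2:6  d3:3  d4:3  d5:4  d6:0  d7:0  d8:0  d9:0 → peak 6
Activity 4@6: d1:6  d2:6  d3:3  d4:3  d5:2  d6:2  d7:0  d8:0  d9:0 → peak 6
Activity 4@7: d1:6  d2:6  d3:3  d4:3  d5:2  d6:0  d7:2  d8:0  d9:0 → peak 6
Activity 4@8: d1:6  d2:6  d3:3  d4:3  d5:2  d6:0  d7:0  d8:2  d9:0 → peak 6
Activity 4@9: d1:6  d2:6  d3:3  d4:3  d5:2  d6:0  d7:0  d8:0  d9:2 → peak 6
Best is Activity 4@3, peak 6.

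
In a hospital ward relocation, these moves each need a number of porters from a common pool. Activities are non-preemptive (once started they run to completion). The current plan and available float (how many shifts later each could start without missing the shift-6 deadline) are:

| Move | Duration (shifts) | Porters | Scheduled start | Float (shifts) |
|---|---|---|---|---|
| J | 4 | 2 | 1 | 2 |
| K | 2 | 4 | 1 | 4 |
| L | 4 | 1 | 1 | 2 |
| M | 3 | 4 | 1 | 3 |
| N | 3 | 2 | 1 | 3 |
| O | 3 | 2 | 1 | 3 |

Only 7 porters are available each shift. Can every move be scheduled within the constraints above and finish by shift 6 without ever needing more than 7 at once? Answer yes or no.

Total porter-shifts = 44; over 6 shifts the average is 44/6 > 7, so some shift must exceed 7.

no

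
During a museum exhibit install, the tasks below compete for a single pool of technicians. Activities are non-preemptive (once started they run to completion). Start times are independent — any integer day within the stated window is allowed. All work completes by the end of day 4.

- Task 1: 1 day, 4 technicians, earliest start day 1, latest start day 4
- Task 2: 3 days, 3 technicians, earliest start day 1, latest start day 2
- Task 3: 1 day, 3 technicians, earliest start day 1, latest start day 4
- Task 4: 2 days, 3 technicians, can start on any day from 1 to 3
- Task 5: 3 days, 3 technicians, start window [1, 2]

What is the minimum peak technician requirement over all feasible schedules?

Early-start (Task 1@1, Task 2@1, Task 3@1, Task 4@1, Task 5@1) gives peak 16: d1:16  d2:9  d3:6  d4:0.
Shift Task 3→2, Task 4→3, Task 5→2.
Schedule Task 1@1, Task 2@1, Task 3@2, Task 4@3, Task 5@2: d1:7  d2:9  d3:9  d4:6 — peak 9.

9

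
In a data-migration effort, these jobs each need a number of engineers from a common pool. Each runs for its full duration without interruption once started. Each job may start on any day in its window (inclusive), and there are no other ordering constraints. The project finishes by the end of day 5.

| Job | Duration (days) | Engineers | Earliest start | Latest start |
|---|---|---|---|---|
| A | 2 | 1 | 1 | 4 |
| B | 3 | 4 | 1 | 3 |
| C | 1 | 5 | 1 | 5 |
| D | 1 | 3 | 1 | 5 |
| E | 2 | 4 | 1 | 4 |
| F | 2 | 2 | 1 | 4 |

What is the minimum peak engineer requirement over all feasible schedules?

Early-start (A@1, B@1, C@1, D@1, E@1, F@1) gives peak 19: d1:19  d2:11  d3:4  d4:0  d5:0.
Shift C→5, E→3, F→4.
Schedule A@1, B@1, C@5, D@1, E@3, F@4: d1:8  d2:5  d3:8  d4:6  d5:7 — peak 8.

8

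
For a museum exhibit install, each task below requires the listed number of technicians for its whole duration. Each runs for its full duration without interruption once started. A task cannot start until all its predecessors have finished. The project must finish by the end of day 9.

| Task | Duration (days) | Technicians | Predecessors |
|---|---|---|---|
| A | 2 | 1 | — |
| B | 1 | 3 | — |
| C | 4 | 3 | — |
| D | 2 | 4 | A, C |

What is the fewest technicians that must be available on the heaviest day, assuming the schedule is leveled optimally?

4

Early-start (A@1, B@1, C@1, D@5) gives peak 7: d1:7  d2:4  d3:3  d4:3  d5:4  d6:4  d7:0  d8:0  d9:0.
Shift C→2, D→6.
Schedule A@1, B@1, C@2, D@6: d1:4  d2:4  d3:3  d4:3  d5:3  d6:4  d7:4  d8:0  d9:0 — peak 4.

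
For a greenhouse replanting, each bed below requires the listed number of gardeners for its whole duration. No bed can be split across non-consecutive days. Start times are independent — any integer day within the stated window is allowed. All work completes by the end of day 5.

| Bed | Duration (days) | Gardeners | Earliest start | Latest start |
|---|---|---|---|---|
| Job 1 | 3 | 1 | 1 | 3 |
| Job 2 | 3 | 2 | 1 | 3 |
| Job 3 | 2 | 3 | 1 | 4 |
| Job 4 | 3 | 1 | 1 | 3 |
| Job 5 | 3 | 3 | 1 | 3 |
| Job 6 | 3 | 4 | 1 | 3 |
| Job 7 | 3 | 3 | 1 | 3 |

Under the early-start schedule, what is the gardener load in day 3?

14

At early start, day 3 has: Job 1, Job 2, Job 4, Job 5, Job 6, Job 7.
Demand: 1 + 2 + 1 + 3 + 4 + 3 = 14.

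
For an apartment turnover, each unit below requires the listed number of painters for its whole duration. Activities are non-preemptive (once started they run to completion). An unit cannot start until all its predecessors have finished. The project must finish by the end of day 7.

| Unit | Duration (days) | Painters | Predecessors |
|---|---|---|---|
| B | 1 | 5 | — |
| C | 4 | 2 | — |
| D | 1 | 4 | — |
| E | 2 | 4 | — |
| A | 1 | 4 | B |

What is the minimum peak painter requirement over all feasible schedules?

Early-start (B@1, C@1, D@1, E@1, A@2) gives peak 15: d1:15  d2:10  d3:2  d4:2  d5:0  d6:0  d7:0.
Shift C→2, D→2, E→3, A→5.
Schedule B@1, C@2, D@2, E@3, A@5: d1:5  d2:6  d3:6  d4:6  d5:6  d6:0  d7:0 — peak 6.

6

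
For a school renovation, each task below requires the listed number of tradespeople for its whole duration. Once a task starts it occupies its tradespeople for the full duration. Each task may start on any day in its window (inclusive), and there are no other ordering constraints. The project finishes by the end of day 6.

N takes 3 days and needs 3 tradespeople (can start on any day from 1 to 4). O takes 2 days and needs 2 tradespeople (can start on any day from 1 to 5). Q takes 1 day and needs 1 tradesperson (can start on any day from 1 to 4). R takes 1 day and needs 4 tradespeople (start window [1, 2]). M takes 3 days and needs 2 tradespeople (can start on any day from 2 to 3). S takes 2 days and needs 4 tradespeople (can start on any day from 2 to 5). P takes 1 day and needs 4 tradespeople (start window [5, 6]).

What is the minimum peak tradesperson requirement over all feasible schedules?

Early-start (N@1, O@1, Q@1, R@1, M@2, S@2, P@5) gives peak 11: d1:10  d2:11  d3:9  d4:2  d5:4  d6:0.
Shift O→2, Q→2, M→3, S→4, P→6.
Schedule N@1, O@2, Q@2, R@1, M@3, S@4, P@6: d1:7  d2:6  d3:7  d4:6  d5:6  d6:4 — peak 7.

7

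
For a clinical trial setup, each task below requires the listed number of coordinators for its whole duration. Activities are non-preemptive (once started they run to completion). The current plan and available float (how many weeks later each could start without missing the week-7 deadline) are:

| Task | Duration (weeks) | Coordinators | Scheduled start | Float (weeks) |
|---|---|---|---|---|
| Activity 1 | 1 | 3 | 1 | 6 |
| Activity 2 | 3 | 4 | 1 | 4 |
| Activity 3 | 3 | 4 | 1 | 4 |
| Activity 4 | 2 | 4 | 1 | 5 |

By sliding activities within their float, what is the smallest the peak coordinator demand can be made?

8

Early-start (Activity 1@1, Activity 2@1, Activity 3@1, Activity 4@1) gives peak 15: w1:15  w2:12  w3:8  w4:0  w5:0  w6:0  w7:0.
Shift Activity 3→2, Activity 4→4.
Schedule Activity 1@1, Activity 2@1, Activity 3@2, Activity 4@4: w1:7  w2:8  w3:8  w4:8  w5:4  w6:0  w7:0 — peak 8.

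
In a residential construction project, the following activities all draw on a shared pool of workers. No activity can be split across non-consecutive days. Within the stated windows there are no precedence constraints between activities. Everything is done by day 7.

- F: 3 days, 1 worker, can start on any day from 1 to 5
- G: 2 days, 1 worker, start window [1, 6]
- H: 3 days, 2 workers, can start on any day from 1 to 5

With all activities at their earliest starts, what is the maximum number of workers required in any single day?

Early-start schedule: F@1, G@1, H@1.
Load per day: day 1: 4, day 2: 4, day 3: 3, day 4: 0, day 5: 0, day 6: 0, day 7: 0.
Peak is 4.

4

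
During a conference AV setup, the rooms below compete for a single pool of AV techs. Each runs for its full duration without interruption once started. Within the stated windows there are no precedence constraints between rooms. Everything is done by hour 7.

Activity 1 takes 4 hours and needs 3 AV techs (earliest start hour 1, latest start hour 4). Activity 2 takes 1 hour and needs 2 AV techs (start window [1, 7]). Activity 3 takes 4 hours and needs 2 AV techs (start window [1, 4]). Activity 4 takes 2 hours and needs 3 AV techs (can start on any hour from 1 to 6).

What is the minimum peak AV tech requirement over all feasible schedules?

Early-start (Activity 1@1, Activity 2@1, Activity 3@1, Activity 4@1) gives peak 10: h1:10  h2:8  h3:5  h4:5  h5:0  h6:0  h7:0.
Shift Activity 3→2, Activity 4→5.
Schedule Activity 1@1, Activity 2@1, Activity 3@2, Activity 4@5: h1:5  h2:5  h3:5  h4:5  h5:5  h6:3  h7:0 — peak 5.

5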